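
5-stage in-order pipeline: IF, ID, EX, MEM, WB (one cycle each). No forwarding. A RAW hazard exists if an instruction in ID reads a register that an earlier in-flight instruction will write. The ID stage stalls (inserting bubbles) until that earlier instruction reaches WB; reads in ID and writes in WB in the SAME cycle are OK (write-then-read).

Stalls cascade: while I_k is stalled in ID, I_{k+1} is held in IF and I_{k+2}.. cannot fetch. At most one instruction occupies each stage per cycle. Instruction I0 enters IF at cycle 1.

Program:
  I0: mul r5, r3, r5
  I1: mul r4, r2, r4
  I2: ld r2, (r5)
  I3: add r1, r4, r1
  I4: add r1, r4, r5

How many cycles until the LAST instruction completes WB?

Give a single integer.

Answer: 10

Derivation:
I0 mul r5 <- r3,r5: IF@1 ID@2 stall=0 (-) EX@3 MEM@4 WB@5
I1 mul r4 <- r2,r4: IF@2 ID@3 stall=0 (-) EX@4 MEM@5 WB@6
I2 ld r2 <- r5: IF@3 ID@4 stall=1 (RAW on I0.r5 (WB@5)) EX@6 MEM@7 WB@8
I3 add r1 <- r4,r1: IF@4 ID@6 stall=0 (-) EX@7 MEM@8 WB@9
I4 add r1 <- r4,r5: IF@6 ID@7 stall=0 (-) EX@8 MEM@9 WB@10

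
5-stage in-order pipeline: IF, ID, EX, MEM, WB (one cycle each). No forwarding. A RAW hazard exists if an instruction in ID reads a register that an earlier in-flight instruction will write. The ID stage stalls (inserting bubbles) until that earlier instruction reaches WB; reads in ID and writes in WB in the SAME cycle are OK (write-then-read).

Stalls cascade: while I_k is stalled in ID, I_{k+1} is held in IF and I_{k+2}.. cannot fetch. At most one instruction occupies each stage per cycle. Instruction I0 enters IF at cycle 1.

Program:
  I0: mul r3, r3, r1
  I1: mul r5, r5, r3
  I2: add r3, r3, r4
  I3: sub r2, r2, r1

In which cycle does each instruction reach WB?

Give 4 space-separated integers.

Answer: 5 8 9 10

Derivation:
I0 mul r3 <- r3,r1: IF@1 ID@2 stall=0 (-) EX@3 MEM@4 WB@5
I1 mul r5 <- r5,r3: IF@2 ID@3 stall=2 (RAW on I0.r3 (WB@5)) EX@6 MEM@7 WB@8
I2 add r3 <- r3,r4: IF@3 ID@6 stall=0 (-) EX@7 MEM@8 WB@9
I3 sub r2 <- r2,r1: IF@6 ID@7 stall=0 (-) EX@8 MEM@9 WB@10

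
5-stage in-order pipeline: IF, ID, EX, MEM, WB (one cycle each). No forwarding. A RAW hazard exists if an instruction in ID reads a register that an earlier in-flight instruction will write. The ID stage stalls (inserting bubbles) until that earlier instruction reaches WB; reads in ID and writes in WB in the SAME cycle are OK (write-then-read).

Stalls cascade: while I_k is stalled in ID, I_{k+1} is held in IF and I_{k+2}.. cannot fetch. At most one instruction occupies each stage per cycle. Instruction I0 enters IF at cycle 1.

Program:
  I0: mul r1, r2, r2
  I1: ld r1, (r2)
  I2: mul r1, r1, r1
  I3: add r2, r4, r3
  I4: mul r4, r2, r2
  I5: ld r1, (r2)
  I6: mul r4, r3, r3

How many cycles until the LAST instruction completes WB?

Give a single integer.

I0 mul r1 <- r2,r2: IF@1 ID@2 stall=0 (-) EX@3 MEM@4 WB@5
I1 ld r1 <- r2: IF@2 ID@3 stall=0 (-) EX@4 MEM@5 WB@6
I2 mul r1 <- r1,r1: IF@3 ID@4 stall=2 (RAW on I1.r1 (WB@6)) EX@7 MEM@8 WB@9
I3 add r2 <- r4,r3: IF@4 ID@7 stall=0 (-) EX@8 MEM@9 WB@10
I4 mul r4 <- r2,r2: IF@7 ID@8 stall=2 (RAW on I3.r2 (WB@10)) EX@11 MEM@12 WB@13
I5 ld r1 <- r2: IF@8 ID@11 stall=0 (-) EX@12 MEM@13 WB@14
I6 mul r4 <- r3,r3: IF@11 ID@12 stall=0 (-) EX@13 MEM@14 WB@15

Answer: 15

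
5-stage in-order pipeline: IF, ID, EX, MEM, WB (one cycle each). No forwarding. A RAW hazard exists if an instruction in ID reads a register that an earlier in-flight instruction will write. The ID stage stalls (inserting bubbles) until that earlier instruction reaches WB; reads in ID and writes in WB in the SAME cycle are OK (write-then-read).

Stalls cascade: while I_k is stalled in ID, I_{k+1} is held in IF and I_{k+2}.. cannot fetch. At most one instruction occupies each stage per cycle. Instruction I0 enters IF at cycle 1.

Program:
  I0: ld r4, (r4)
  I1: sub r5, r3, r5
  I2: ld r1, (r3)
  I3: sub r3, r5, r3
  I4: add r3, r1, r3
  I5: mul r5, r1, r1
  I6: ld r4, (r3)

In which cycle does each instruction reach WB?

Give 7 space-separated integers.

Answer: 5 6 7 9 12 13 15

Derivation:
I0 ld r4 <- r4: IF@1 ID@2 stall=0 (-) EX@3 MEM@4 WB@5
I1 sub r5 <- r3,r5: IF@2 ID@3 stall=0 (-) EX@4 MEM@5 WB@6
I2 ld r1 <- r3: IF@3 ID@4 stall=0 (-) EX@5 MEM@6 WB@7
I3 sub r3 <- r5,r3: IF@4 ID@5 stall=1 (RAW on I1.r5 (WB@6)) EX@7 MEM@8 WB@9
I4 add r3 <- r1,r3: IF@5 ID@7 stall=2 (RAW on I3.r3 (WB@9)) EX@10 MEM@11 WB@12
I5 mul r5 <- r1,r1: IF@7 ID@10 stall=0 (-) EX@11 MEM@12 WB@13
I6 ld r4 <- r3: IF@10 ID@11 stall=1 (RAW on I4.r3 (WB@12)) EX@13 MEM@14 WB@15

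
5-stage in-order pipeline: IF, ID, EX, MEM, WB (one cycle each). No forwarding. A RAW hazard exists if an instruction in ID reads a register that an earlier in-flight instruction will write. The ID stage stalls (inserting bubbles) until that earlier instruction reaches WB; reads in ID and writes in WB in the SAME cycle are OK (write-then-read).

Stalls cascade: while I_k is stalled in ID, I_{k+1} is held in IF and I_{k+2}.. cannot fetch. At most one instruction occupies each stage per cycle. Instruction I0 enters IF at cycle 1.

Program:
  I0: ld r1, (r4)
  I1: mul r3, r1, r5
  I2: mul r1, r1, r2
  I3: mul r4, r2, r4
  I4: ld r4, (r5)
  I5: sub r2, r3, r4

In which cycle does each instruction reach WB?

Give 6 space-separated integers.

I0 ld r1 <- r4: IF@1 ID@2 stall=0 (-) EX@3 MEM@4 WB@5
I1 mul r3 <- r1,r5: IF@2 ID@3 stall=2 (RAW on I0.r1 (WB@5)) EX@6 MEM@7 WB@8
I2 mul r1 <- r1,r2: IF@3 ID@6 stall=0 (-) EX@7 MEM@8 WB@9
I3 mul r4 <- r2,r4: IF@6 ID@7 stall=0 (-) EX@8 MEM@9 WB@10
I4 ld r4 <- r5: IF@7 ID@8 stall=0 (-) EX@9 MEM@10 WB@11
I5 sub r2 <- r3,r4: IF@8 ID@9 stall=2 (RAW on I4.r4 (WB@11)) EX@12 MEM@13 WB@14

Answer: 5 8 9 10 11 14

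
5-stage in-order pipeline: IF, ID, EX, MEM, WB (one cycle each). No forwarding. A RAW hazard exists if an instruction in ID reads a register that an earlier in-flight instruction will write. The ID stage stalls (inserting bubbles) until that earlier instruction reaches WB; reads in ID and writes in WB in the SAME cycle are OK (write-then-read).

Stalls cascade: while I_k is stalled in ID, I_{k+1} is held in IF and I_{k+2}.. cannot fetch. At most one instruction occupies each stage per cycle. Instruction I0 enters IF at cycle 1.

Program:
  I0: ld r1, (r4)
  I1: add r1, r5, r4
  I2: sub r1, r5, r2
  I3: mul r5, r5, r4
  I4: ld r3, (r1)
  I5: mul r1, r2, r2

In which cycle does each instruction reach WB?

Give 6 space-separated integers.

I0 ld r1 <- r4: IF@1 ID@2 stall=0 (-) EX@3 MEM@4 WB@5
I1 add r1 <- r5,r4: IF@2 ID@3 stall=0 (-) EX@4 MEM@5 WB@6
I2 sub r1 <- r5,r2: IF@3 ID@4 stall=0 (-) EX@5 MEM@6 WB@7
I3 mul r5 <- r5,r4: IF@4 ID@5 stall=0 (-) EX@6 MEM@7 WB@8
I4 ld r3 <- r1: IF@5 ID@6 stall=1 (RAW on I2.r1 (WB@7)) EX@8 MEM@9 WB@10
I5 mul r1 <- r2,r2: IF@6 ID@8 stall=0 (-) EX@9 MEM@10 WB@11

Answer: 5 6 7 8 10 11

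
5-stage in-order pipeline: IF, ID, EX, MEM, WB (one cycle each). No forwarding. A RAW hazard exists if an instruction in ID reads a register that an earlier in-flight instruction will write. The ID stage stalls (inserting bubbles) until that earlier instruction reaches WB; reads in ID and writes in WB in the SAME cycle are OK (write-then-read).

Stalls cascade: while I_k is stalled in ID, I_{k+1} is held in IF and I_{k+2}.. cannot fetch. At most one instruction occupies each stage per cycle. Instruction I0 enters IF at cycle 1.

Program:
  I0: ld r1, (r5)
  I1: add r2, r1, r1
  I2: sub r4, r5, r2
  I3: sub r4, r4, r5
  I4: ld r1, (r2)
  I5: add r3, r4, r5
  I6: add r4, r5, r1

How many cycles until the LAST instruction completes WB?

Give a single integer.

Answer: 18

Derivation:
I0 ld r1 <- r5: IF@1 ID@2 stall=0 (-) EX@3 MEM@4 WB@5
I1 add r2 <- r1,r1: IF@2 ID@3 stall=2 (RAW on I0.r1 (WB@5)) EX@6 MEM@7 WB@8
I2 sub r4 <- r5,r2: IF@3 ID@6 stall=2 (RAW on I1.r2 (WB@8)) EX@9 MEM@10 WB@11
I3 sub r4 <- r4,r5: IF@6 ID@9 stall=2 (RAW on I2.r4 (WB@11)) EX@12 MEM@13 WB@14
I4 ld r1 <- r2: IF@9 ID@12 stall=0 (-) EX@13 MEM@14 WB@15
I5 add r3 <- r4,r5: IF@12 ID@13 stall=1 (RAW on I3.r4 (WB@14)) EX@15 MEM@16 WB@17
I6 add r4 <- r5,r1: IF@13 ID@15 stall=0 (-) EX@16 MEM@17 WB@18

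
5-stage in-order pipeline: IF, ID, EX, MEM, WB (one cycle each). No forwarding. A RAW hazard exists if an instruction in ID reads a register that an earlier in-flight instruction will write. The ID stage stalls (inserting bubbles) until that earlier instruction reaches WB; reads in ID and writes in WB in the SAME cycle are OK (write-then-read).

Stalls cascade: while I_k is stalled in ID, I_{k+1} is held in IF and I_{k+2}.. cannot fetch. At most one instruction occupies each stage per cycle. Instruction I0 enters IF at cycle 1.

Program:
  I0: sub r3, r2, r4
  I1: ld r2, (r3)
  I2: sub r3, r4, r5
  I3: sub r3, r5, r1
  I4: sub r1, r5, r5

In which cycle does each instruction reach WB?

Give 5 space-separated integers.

Answer: 5 8 9 10 11

Derivation:
I0 sub r3 <- r2,r4: IF@1 ID@2 stall=0 (-) EX@3 MEM@4 WB@5
I1 ld r2 <- r3: IF@2 ID@3 stall=2 (RAW on I0.r3 (WB@5)) EX@6 MEM@7 WB@8
I2 sub r3 <- r4,r5: IF@3 ID@6 stall=0 (-) EX@7 MEM@8 WB@9
I3 sub r3 <- r5,r1: IF@6 ID@7 stall=0 (-) EX@8 MEM@9 WB@10
I4 sub r1 <- r5,r5: IF@7 ID@8 stall=0 (-) EX@9 MEM@10 WB@11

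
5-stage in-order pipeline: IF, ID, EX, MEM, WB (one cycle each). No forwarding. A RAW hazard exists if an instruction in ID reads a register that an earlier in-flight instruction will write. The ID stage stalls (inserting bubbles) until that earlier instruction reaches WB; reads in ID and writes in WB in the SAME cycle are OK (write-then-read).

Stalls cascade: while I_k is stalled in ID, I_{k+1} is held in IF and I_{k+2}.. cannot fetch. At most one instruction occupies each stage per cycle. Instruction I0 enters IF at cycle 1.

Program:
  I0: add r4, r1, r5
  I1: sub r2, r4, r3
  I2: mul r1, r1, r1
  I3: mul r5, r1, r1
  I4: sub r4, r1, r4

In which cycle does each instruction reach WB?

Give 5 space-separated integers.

Answer: 5 8 9 12 13

Derivation:
I0 add r4 <- r1,r5: IF@1 ID@2 stall=0 (-) EX@3 MEM@4 WB@5
I1 sub r2 <- r4,r3: IF@2 ID@3 stall=2 (RAW on I0.r4 (WB@5)) EX@6 MEM@7 WB@8
I2 mul r1 <- r1,r1: IF@3 ID@6 stall=0 (-) EX@7 MEM@8 WB@9
I3 mul r5 <- r1,r1: IF@6 ID@7 stall=2 (RAW on I2.r1 (WB@9)) EX@10 MEM@11 WB@12
I4 sub r4 <- r1,r4: IF@7 ID@10 stall=0 (-) EX@11 MEM@12 WB@13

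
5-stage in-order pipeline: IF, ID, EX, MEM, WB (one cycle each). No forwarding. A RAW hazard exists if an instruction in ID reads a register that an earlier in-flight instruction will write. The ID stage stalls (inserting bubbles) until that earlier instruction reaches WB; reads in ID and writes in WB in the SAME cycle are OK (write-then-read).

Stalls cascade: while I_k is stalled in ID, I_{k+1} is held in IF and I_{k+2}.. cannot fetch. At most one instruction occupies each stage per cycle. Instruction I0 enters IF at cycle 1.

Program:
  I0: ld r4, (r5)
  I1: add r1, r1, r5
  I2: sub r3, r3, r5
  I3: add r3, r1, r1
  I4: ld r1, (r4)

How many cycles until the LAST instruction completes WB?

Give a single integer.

Answer: 10

Derivation:
I0 ld r4 <- r5: IF@1 ID@2 stall=0 (-) EX@3 MEM@4 WB@5
I1 add r1 <- r1,r5: IF@2 ID@3 stall=0 (-) EX@4 MEM@5 WB@6
I2 sub r3 <- r3,r5: IF@3 ID@4 stall=0 (-) EX@5 MEM@6 WB@7
I3 add r3 <- r1,r1: IF@4 ID@5 stall=1 (RAW on I1.r1 (WB@6)) EX@7 MEM@8 WB@9
I4 ld r1 <- r4: IF@5 ID@7 stall=0 (-) EX@8 MEM@9 WB@10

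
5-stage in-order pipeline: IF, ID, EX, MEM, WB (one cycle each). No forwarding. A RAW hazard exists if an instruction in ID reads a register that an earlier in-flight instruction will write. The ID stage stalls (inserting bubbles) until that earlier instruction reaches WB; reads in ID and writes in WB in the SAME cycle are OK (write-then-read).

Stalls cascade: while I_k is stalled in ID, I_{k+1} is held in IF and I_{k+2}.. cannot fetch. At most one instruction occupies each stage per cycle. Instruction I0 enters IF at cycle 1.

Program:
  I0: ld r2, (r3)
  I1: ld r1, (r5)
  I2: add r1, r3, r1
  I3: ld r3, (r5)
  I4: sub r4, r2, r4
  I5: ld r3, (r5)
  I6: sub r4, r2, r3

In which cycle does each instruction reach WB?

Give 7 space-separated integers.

Answer: 5 6 9 10 11 12 15

Derivation:
I0 ld r2 <- r3: IF@1 ID@2 stall=0 (-) EX@3 MEM@4 WB@5
I1 ld r1 <- r5: IF@2 ID@3 stall=0 (-) EX@4 MEM@5 WB@6
I2 add r1 <- r3,r1: IF@3 ID@4 stall=2 (RAW on I1.r1 (WB@6)) EX@7 MEM@8 WB@9
I3 ld r3 <- r5: IF@4 ID@7 stall=0 (-) EX@8 MEM@9 WB@10
I4 sub r4 <- r2,r4: IF@7 ID@8 stall=0 (-) EX@9 MEM@10 WB@11
I5 ld r3 <- r5: IF@8 ID@9 stall=0 (-) EX@10 MEM@11 WB@12
I6 sub r4 <- r2,r3: IF@9 ID@10 stall=2 (RAW on I5.r3 (WB@12)) EX@13 MEM@14 WB@15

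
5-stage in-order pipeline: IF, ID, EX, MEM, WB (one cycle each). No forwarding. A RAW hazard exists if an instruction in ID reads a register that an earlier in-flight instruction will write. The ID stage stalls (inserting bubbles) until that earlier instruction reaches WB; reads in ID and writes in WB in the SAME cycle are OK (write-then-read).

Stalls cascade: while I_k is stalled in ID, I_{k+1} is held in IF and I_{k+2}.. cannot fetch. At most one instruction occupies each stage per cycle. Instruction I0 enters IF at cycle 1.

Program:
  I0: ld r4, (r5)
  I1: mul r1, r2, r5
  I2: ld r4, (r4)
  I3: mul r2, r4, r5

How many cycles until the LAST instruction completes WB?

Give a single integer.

Answer: 11

Derivation:
I0 ld r4 <- r5: IF@1 ID@2 stall=0 (-) EX@3 MEM@4 WB@5
I1 mul r1 <- r2,r5: IF@2 ID@3 stall=0 (-) EX@4 MEM@5 WB@6
I2 ld r4 <- r4: IF@3 ID@4 stall=1 (RAW on I0.r4 (WB@5)) EX@6 MEM@7 WB@8
I3 mul r2 <- r4,r5: IF@4 ID@6 stall=2 (RAW on I2.r4 (WB@8)) EX@9 MEM@10 WB@11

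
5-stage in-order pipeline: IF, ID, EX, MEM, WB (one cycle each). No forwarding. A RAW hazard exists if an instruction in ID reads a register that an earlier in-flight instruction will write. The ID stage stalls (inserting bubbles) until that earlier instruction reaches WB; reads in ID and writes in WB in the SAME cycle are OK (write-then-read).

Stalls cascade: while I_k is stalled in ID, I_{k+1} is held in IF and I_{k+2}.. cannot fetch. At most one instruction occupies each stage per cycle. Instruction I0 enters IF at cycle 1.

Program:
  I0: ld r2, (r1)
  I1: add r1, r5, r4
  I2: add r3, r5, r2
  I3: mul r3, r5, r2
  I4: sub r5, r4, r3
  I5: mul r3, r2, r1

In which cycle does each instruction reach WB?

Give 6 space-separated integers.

I0 ld r2 <- r1: IF@1 ID@2 stall=0 (-) EX@3 MEM@4 WB@5
I1 add r1 <- r5,r4: IF@2 ID@3 stall=0 (-) EX@4 MEM@5 WB@6
I2 add r3 <- r5,r2: IF@3 ID@4 stall=1 (RAW on I0.r2 (WB@5)) EX@6 MEM@7 WB@8
I3 mul r3 <- r5,r2: IF@4 ID@6 stall=0 (-) EX@7 MEM@8 WB@9
I4 sub r5 <- r4,r3: IF@6 ID@7 stall=2 (RAW on I3.r3 (WB@9)) EX@10 MEM@11 WB@12
I5 mul r3 <- r2,r1: IF@7 ID@10 stall=0 (-) EX@11 MEM@12 WB@13

Answer: 5 6 8 9 12 13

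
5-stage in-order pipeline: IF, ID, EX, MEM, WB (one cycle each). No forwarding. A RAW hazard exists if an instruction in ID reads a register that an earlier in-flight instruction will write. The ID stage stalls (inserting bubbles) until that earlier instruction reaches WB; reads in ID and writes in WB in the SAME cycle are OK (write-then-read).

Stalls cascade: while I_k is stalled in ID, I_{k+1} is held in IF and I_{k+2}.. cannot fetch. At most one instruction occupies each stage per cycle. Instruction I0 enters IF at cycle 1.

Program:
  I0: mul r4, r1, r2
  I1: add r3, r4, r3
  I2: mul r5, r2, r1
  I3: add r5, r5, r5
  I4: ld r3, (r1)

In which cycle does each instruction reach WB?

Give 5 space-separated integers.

Answer: 5 8 9 12 13

Derivation:
I0 mul r4 <- r1,r2: IF@1 ID@2 stall=0 (-) EX@3 MEM@4 WB@5
I1 add r3 <- r4,r3: IF@2 ID@3 stall=2 (RAW on I0.r4 (WB@5)) EX@6 MEM@7 WB@8
I2 mul r5 <- r2,r1: IF@3 ID@6 stall=0 (-) EX@7 MEM@8 WB@9
I3 add r5 <- r5,r5: IF@6 ID@7 stall=2 (RAW on I2.r5 (WB@9)) EX@10 MEM@11 WB@12
I4 ld r3 <- r1: IF@7 ID@10 stall=0 (-) EX@11 MEM@12 WB@13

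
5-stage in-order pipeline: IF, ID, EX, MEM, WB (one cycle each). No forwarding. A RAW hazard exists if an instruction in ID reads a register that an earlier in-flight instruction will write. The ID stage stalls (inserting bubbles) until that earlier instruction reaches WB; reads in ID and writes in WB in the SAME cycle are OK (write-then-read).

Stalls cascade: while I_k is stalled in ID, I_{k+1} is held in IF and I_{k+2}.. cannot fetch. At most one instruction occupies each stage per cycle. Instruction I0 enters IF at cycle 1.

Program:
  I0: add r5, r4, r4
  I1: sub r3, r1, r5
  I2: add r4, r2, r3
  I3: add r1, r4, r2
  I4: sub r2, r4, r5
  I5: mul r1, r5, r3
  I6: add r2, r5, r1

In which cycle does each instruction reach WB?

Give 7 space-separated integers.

I0 add r5 <- r4,r4: IF@1 ID@2 stall=0 (-) EX@3 MEM@4 WB@5
I1 sub r3 <- r1,r5: IF@2 ID@3 stall=2 (RAW on I0.r5 (WB@5)) EX@6 MEM@7 WB@8
I2 add r4 <- r2,r3: IF@3 ID@6 stall=2 (RAW on I1.r3 (WB@8)) EX@9 MEM@10 WB@11
I3 add r1 <- r4,r2: IF@6 ID@9 stall=2 (RAW on I2.r4 (WB@11)) EX@12 MEM@13 WB@14
I4 sub r2 <- r4,r5: IF@9 ID@12 stall=0 (-) EX@13 MEM@14 WB@15
I5 mul r1 <- r5,r3: IF@12 ID@13 stall=0 (-) EX@14 MEM@15 WB@16
I6 add r2 <- r5,r1: IF@13 ID@14 stall=2 (RAW on I5.r1 (WB@16)) EX@17 MEM@18 WB@19

Answer: 5 8 11 14 15 16 19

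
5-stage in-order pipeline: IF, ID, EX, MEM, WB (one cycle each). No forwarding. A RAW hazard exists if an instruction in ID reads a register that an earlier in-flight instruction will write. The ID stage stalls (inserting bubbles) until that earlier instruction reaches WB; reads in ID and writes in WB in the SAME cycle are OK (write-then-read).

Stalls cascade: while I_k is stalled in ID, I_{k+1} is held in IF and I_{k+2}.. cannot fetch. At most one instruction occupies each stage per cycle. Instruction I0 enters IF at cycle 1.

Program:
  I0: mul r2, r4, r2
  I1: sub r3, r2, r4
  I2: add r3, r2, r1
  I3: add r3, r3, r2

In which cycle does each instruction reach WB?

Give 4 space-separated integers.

Answer: 5 8 9 12

Derivation:
I0 mul r2 <- r4,r2: IF@1 ID@2 stall=0 (-) EX@3 MEM@4 WB@5
I1 sub r3 <- r2,r4: IF@2 ID@3 stall=2 (RAW on I0.r2 (WB@5)) EX@6 MEM@7 WB@8
I2 add r3 <- r2,r1: IF@3 ID@6 stall=0 (-) EX@7 MEM@8 WB@9
I3 add r3 <- r3,r2: IF@6 ID@7 stall=2 (RAW on I2.r3 (WB@9)) EX@10 MEM@11 WB@12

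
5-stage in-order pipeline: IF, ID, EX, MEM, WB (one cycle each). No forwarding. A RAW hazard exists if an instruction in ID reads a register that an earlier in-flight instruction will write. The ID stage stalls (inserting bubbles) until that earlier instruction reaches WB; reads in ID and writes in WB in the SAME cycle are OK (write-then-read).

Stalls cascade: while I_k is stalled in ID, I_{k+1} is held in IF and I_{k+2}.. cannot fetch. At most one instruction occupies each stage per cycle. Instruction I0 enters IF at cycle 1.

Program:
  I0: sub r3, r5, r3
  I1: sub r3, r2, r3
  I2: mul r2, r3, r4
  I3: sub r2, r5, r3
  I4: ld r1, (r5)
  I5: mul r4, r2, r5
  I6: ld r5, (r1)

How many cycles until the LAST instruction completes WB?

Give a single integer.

I0 sub r3 <- r5,r3: IF@1 ID@2 stall=0 (-) EX@3 MEM@4 WB@5
I1 sub r3 <- r2,r3: IF@2 ID@3 stall=2 (RAW on I0.r3 (WB@5)) EX@6 MEM@7 WB@8
I2 mul r2 <- r3,r4: IF@3 ID@6 stall=2 (RAW on I1.r3 (WB@8)) EX@9 MEM@10 WB@11
I3 sub r2 <- r5,r3: IF@6 ID@9 stall=0 (-) EX@10 MEM@11 WB@12
I4 ld r1 <- r5: IF@9 ID@10 stall=0 (-) EX@11 MEM@12 WB@13
I5 mul r4 <- r2,r5: IF@10 ID@11 stall=1 (RAW on I3.r2 (WB@12)) EX@13 MEM@14 WB@15
I6 ld r5 <- r1: IF@11 ID@13 stall=0 (-) EX@14 MEM@15 WB@16

Answer: 16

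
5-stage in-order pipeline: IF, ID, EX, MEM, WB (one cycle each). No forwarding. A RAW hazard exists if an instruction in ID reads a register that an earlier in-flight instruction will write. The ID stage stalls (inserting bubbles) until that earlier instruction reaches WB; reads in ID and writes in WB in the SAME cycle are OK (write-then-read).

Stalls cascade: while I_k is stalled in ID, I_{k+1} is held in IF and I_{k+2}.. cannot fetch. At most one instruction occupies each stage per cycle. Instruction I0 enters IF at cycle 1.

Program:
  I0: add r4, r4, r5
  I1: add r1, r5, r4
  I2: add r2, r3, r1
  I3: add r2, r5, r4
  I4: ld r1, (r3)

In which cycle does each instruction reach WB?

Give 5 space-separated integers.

I0 add r4 <- r4,r5: IF@1 ID@2 stall=0 (-) EX@3 MEM@4 WB@5
I1 add r1 <- r5,r4: IF@2 ID@3 stall=2 (RAW on I0.r4 (WB@5)) EX@6 MEM@7 WB@8
I2 add r2 <- r3,r1: IF@3 ID@6 stall=2 (RAW on I1.r1 (WB@8)) EX@9 MEM@10 WB@11
I3 add r2 <- r5,r4: IF@6 ID@9 stall=0 (-) EX@10 MEM@11 WB@12
I4 ld r1 <- r3: IF@9 ID@10 stall=0 (-) EX@11 MEM@12 WB@13

Answer: 5 8 11 12 13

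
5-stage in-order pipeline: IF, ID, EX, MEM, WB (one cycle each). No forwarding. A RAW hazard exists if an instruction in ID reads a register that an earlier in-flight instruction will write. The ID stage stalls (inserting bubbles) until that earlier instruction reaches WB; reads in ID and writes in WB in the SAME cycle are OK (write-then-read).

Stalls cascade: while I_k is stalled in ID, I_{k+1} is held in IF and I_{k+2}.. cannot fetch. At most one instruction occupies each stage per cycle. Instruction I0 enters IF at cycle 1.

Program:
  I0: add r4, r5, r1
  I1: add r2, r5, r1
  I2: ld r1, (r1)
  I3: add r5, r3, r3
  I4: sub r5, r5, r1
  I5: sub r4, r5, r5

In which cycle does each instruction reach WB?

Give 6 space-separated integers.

Answer: 5 6 7 8 11 14

Derivation:
I0 add r4 <- r5,r1: IF@1 ID@2 stall=0 (-) EX@3 MEM@4 WB@5
I1 add r2 <- r5,r1: IF@2 ID@3 stall=0 (-) EX@4 MEM@5 WB@6
I2 ld r1 <- r1: IF@3 ID@4 stall=0 (-) EX@5 MEM@6 WB@7
I3 add r5 <- r3,r3: IF@4 ID@5 stall=0 (-) EX@6 MEM@7 WB@8
I4 sub r5 <- r5,r1: IF@5 ID@6 stall=2 (RAW on I3.r5 (WB@8)) EX@9 MEM@10 WB@11
I5 sub r4 <- r5,r5: IF@6 ID@9 stall=2 (RAW on I4.r5 (WB@11)) EX@12 MEM@13 WB@14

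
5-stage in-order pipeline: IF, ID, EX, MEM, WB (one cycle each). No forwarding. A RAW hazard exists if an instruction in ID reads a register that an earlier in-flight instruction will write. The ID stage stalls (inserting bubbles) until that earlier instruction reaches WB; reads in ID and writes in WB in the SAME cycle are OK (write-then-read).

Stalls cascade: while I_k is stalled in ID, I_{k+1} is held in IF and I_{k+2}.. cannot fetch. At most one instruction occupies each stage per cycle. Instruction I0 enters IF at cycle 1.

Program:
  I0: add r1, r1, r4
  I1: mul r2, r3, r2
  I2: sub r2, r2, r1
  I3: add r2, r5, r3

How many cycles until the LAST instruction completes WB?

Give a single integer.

I0 add r1 <- r1,r4: IF@1 ID@2 stall=0 (-) EX@3 MEM@4 WB@5
I1 mul r2 <- r3,r2: IF@2 ID@3 stall=0 (-) EX@4 MEM@5 WB@6
I2 sub r2 <- r2,r1: IF@3 ID@4 stall=2 (RAW on I1.r2 (WB@6)) EX@7 MEM@8 WB@9
I3 add r2 <- r5,r3: IF@4 ID@7 stall=0 (-) EX@8 MEM@9 WB@10

Answer: 10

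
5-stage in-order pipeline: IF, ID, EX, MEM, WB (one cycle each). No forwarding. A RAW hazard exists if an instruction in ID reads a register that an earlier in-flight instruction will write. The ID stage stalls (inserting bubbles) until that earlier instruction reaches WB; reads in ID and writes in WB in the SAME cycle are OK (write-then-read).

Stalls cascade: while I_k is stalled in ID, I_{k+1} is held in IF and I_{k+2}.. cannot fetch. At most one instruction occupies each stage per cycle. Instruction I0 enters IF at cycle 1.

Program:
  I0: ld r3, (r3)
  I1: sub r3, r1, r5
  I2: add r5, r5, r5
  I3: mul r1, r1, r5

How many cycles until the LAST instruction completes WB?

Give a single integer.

Answer: 10

Derivation:
I0 ld r3 <- r3: IF@1 ID@2 stall=0 (-) EX@3 MEM@4 WB@5
I1 sub r3 <- r1,r5: IF@2 ID@3 stall=0 (-) EX@4 MEM@5 WB@6
I2 add r5 <- r5,r5: IF@3 ID@4 stall=0 (-) EX@5 MEM@6 WB@7
I3 mul r1 <- r1,r5: IF@4 ID@5 stall=2 (RAW on I2.r5 (WB@7)) EX@8 MEM@9 WB@10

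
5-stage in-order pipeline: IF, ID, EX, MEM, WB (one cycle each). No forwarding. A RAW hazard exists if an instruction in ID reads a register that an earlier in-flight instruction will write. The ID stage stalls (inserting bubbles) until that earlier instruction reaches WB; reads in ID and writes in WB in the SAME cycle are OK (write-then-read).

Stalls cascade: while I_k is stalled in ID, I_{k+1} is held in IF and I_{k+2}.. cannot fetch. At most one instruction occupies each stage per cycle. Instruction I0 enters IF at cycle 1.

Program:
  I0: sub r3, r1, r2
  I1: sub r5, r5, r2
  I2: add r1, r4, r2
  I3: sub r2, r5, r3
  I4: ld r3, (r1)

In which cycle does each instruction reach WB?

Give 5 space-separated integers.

Answer: 5 6 7 9 10

Derivation:
I0 sub r3 <- r1,r2: IF@1 ID@2 stall=0 (-) EX@3 MEM@4 WB@5
I1 sub r5 <- r5,r2: IF@2 ID@3 stall=0 (-) EX@4 MEM@5 WB@6
I2 add r1 <- r4,r2: IF@3 ID@4 stall=0 (-) EX@5 MEM@6 WB@7
I3 sub r2 <- r5,r3: IF@4 ID@5 stall=1 (RAW on I1.r5 (WB@6)) EX@7 MEM@8 WB@9
I4 ld r3 <- r1: IF@5 ID@7 stall=0 (-) EX@8 MEM@9 WB@10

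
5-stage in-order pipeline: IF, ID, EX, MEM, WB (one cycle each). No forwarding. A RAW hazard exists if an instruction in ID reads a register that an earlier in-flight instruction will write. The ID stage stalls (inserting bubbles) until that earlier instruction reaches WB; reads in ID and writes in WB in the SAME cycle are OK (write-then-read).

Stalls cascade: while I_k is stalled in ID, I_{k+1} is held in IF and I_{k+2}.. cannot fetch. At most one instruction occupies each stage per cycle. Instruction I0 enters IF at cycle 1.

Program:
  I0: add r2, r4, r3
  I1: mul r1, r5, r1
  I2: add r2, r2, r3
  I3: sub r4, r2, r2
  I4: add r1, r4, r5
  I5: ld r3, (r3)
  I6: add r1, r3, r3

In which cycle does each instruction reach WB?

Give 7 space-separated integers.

Answer: 5 6 8 11 14 15 18

Derivation:
I0 add r2 <- r4,r3: IF@1 ID@2 stall=0 (-) EX@3 MEM@4 WB@5
I1 mul r1 <- r5,r1: IF@2 ID@3 stall=0 (-) EX@4 MEM@5 WB@6
I2 add r2 <- r2,r3: IF@3 ID@4 stall=1 (RAW on I0.r2 (WB@5)) EX@6 MEM@7 WB@8
I3 sub r4 <- r2,r2: IF@4 ID@6 stall=2 (RAW on I2.r2 (WB@8)) EX@9 MEM@10 WB@11
I4 add r1 <- r4,r5: IF@6 ID@9 stall=2 (RAW on I3.r4 (WB@11)) EX@12 MEM@13 WB@14
I5 ld r3 <- r3: IF@9 ID@12 stall=0 (-) EX@13 MEM@14 WB@15
I6 add r1 <- r3,r3: IF@12 ID@13 stall=2 (RAW on I5.r3 (WB@15)) EX@16 MEM@17 WB@18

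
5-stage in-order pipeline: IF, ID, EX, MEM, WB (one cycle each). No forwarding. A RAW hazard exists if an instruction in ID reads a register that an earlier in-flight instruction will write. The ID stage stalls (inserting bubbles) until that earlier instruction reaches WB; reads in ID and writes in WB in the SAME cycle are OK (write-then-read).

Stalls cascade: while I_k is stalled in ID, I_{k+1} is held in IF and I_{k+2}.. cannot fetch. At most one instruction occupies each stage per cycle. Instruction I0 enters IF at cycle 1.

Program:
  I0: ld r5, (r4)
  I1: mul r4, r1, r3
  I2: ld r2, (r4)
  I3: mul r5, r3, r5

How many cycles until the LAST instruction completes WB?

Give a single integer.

Answer: 10

Derivation:
I0 ld r5 <- r4: IF@1 ID@2 stall=0 (-) EX@3 MEM@4 WB@5
I1 mul r4 <- r1,r3: IF@2 ID@3 stall=0 (-) EX@4 MEM@5 WB@6
I2 ld r2 <- r4: IF@3 ID@4 stall=2 (RAW on I1.r4 (WB@6)) EX@7 MEM@8 WB@9
I3 mul r5 <- r3,r5: IF@4 ID@7 stall=0 (-) EX@8 MEM@9 WB@10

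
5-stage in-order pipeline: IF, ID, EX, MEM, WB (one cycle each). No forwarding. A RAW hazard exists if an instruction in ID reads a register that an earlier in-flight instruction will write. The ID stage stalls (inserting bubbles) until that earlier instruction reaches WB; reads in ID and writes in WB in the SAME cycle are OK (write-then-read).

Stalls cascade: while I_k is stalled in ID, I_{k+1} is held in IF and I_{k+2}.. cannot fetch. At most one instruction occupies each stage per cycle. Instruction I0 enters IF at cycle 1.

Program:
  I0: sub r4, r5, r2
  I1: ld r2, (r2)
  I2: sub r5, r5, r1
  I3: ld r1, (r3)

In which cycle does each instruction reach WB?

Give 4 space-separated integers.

I0 sub r4 <- r5,r2: IF@1 ID@2 stall=0 (-) EX@3 MEM@4 WB@5
I1 ld r2 <- r2: IF@2 ID@3 stall=0 (-) EX@4 MEM@5 WB@6
I2 sub r5 <- r5,r1: IF@3 ID@4 stall=0 (-) EX@5 MEM@6 WB@7
I3 ld r1 <- r3: IF@4 ID@5 stall=0 (-) EX@6 MEM@7 WB@8

Answer: 5 6 7 8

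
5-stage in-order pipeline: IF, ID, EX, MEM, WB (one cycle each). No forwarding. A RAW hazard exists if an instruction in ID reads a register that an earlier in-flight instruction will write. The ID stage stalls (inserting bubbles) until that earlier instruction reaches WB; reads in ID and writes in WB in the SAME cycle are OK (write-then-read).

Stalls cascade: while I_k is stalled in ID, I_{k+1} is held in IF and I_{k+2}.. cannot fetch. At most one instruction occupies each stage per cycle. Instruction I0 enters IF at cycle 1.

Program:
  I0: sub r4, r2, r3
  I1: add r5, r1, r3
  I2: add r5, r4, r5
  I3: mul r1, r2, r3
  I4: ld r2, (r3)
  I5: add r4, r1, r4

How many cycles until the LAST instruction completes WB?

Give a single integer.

I0 sub r4 <- r2,r3: IF@1 ID@2 stall=0 (-) EX@3 MEM@4 WB@5
I1 add r5 <- r1,r3: IF@2 ID@3 stall=0 (-) EX@4 MEM@5 WB@6
I2 add r5 <- r4,r5: IF@3 ID@4 stall=2 (RAW on I1.r5 (WB@6)) EX@7 MEM@8 WB@9
I3 mul r1 <- r2,r3: IF@4 ID@7 stall=0 (-) EX@8 MEM@9 WB@10
I4 ld r2 <- r3: IF@7 ID@8 stall=0 (-) EX@9 MEM@10 WB@11
I5 add r4 <- r1,r4: IF@8 ID@9 stall=1 (RAW on I3.r1 (WB@10)) EX@11 MEM@12 WB@13

Answer: 13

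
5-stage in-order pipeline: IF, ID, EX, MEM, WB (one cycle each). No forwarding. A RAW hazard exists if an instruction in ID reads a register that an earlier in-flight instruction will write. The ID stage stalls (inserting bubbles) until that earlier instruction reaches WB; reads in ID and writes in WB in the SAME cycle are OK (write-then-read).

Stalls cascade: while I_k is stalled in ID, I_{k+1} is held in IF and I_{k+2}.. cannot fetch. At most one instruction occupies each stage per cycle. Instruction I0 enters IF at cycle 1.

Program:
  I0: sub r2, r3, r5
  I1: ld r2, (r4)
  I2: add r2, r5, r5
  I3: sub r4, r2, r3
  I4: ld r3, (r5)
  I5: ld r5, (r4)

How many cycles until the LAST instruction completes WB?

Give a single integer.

Answer: 13

Derivation:
I0 sub r2 <- r3,r5: IF@1 ID@2 stall=0 (-) EX@3 MEM@4 WB@5
I1 ld r2 <- r4: IF@2 ID@3 stall=0 (-) EX@4 MEM@5 WB@6
I2 add r2 <- r5,r5: IF@3 ID@4 stall=0 (-) EX@5 MEM@6 WB@7
I3 sub r4 <- r2,r3: IF@4 ID@5 stall=2 (RAW on I2.r2 (WB@7)) EX@8 MEM@9 WB@10
I4 ld r3 <- r5: IF@5 ID@8 stall=0 (-) EX@9 MEM@10 WB@11
I5 ld r5 <- r4: IF@8 ID@9 stall=1 (RAW on I3.r4 (WB@10)) EX@11 MEM@12 WB@13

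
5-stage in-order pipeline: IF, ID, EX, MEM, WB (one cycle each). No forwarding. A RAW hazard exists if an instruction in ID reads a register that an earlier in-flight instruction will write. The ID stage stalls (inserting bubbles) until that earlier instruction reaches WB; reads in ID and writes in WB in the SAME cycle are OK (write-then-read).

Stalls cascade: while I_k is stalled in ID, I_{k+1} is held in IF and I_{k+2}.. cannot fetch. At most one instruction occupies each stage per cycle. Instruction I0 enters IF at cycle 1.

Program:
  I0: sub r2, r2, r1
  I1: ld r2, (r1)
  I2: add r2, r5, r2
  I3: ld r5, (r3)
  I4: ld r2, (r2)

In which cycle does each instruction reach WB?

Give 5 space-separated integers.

I0 sub r2 <- r2,r1: IF@1 ID@2 stall=0 (-) EX@3 MEM@4 WB@5
I1 ld r2 <- r1: IF@2 ID@3 stall=0 (-) EX@4 MEM@5 WB@6
I2 add r2 <- r5,r2: IF@3 ID@4 stall=2 (RAW on I1.r2 (WB@6)) EX@7 MEM@8 WB@9
I3 ld r5 <- r3: IF@4 ID@7 stall=0 (-) EX@8 MEM@9 WB@10
I4 ld r2 <- r2: IF@7 ID@8 stall=1 (RAW on I2.r2 (WB@9)) EX@10 MEM@11 WB@12

Answer: 5 6 9 10 12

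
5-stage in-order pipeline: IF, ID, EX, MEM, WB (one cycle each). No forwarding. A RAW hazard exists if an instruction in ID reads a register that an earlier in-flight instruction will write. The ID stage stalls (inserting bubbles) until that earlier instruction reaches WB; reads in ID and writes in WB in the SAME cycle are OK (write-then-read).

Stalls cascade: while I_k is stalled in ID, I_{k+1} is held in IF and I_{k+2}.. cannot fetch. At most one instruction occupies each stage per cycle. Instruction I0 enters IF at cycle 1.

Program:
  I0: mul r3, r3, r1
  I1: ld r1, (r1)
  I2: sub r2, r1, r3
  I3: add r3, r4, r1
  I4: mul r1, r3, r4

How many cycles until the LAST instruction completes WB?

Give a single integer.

I0 mul r3 <- r3,r1: IF@1 ID@2 stall=0 (-) EX@3 MEM@4 WB@5
I1 ld r1 <- r1: IF@2 ID@3 stall=0 (-) EX@4 MEM@5 WB@6
I2 sub r2 <- r1,r3: IF@3 ID@4 stall=2 (RAW on I1.r1 (WB@6)) EX@7 MEM@8 WB@9
I3 add r3 <- r4,r1: IF@4 ID@7 stall=0 (-) EX@8 MEM@9 WB@10
I4 mul r1 <- r3,r4: IF@7 ID@8 stall=2 (RAW on I3.r3 (WB@10)) EX@11 MEM@12 WB@13

Answer: 13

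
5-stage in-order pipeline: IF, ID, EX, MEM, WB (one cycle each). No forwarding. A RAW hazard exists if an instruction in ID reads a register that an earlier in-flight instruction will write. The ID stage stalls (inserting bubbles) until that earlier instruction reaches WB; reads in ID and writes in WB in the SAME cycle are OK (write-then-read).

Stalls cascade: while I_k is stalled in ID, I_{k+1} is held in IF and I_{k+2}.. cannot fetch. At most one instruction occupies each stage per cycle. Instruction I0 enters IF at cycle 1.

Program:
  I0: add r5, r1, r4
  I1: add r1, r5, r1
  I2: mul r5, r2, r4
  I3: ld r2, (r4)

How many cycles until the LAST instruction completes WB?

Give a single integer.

Answer: 10

Derivation:
I0 add r5 <- r1,r4: IF@1 ID@2 stall=0 (-) EX@3 MEM@4 WB@5
I1 add r1 <- r5,r1: IF@2 ID@3 stall=2 (RAW on I0.r5 (WB@5)) EX@6 MEM@7 WB@8
I2 mul r5 <- r2,r4: IF@3 ID@6 stall=0 (-) EX@7 MEM@8 WB@9
I3 ld r2 <- r4: IF@6 ID@7 stall=0 (-) EX@8 MEM@9 WB@10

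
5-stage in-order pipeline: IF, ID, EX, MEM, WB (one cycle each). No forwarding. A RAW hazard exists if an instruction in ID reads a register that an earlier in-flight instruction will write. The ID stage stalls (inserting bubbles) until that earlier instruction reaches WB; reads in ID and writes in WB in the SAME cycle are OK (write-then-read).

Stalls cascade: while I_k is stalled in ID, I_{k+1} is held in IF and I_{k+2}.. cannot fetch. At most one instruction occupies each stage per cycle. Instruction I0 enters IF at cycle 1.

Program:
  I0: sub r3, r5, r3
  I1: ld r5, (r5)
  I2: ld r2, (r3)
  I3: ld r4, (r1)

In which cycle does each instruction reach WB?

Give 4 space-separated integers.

I0 sub r3 <- r5,r3: IF@1 ID@2 stall=0 (-) EX@3 MEM@4 WB@5
I1 ld r5 <- r5: IF@2 ID@3 stall=0 (-) EX@4 MEM@5 WB@6
I2 ld r2 <- r3: IF@3 ID@4 stall=1 (RAW on I0.r3 (WB@5)) EX@6 MEM@7 WB@8
I3 ld r4 <- r1: IF@4 ID@6 stall=0 (-) EX@7 MEM@8 WB@9

Answer: 5 6 8 9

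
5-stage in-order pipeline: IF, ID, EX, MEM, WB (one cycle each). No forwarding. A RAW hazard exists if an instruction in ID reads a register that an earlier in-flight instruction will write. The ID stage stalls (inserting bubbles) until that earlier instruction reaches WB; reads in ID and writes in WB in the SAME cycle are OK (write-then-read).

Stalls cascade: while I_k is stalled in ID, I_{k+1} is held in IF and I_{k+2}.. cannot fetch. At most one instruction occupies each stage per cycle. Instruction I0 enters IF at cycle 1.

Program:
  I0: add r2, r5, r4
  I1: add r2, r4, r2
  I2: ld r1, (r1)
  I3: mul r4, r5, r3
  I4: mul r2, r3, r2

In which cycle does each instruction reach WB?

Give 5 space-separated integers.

I0 add r2 <- r5,r4: IF@1 ID@2 stall=0 (-) EX@3 MEM@4 WB@5
I1 add r2 <- r4,r2: IF@2 ID@3 stall=2 (RAW on I0.r2 (WB@5)) EX@6 MEM@7 WB@8
I2 ld r1 <- r1: IF@3 ID@6 stall=0 (-) EX@7 MEM@8 WB@9
I3 mul r4 <- r5,r3: IF@6 ID@7 stall=0 (-) EX@8 MEM@9 WB@10
I4 mul r2 <- r3,r2: IF@7 ID@8 stall=0 (-) EX@9 MEM@10 WB@11

Answer: 5 8 9 10 11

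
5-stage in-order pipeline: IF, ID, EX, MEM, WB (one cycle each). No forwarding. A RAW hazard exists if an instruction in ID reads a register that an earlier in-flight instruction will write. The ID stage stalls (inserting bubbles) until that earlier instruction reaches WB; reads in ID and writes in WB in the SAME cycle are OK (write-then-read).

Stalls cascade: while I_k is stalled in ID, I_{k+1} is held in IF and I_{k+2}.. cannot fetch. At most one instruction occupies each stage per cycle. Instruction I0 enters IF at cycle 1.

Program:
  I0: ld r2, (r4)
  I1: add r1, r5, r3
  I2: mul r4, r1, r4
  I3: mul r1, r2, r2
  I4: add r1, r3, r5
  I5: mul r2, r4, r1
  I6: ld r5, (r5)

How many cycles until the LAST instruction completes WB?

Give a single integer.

I0 ld r2 <- r4: IF@1 ID@2 stall=0 (-) EX@3 MEM@4 WB@5
I1 add r1 <- r5,r3: IF@2 ID@3 stall=0 (-) EX@4 MEM@5 WB@6
I2 mul r4 <- r1,r4: IF@3 ID@4 stall=2 (RAW on I1.r1 (WB@6)) EX@7 MEM@8 WB@9
I3 mul r1 <- r2,r2: IF@4 ID@7 stall=0 (-) EX@8 MEM@9 WB@10
I4 add r1 <- r3,r5: IF@7 ID@8 stall=0 (-) EX@9 MEM@10 WB@11
I5 mul r2 <- r4,r1: IF@8 ID@9 stall=2 (RAW on I4.r1 (WB@11)) EX@12 MEM@13 WB@14
I6 ld r5 <- r5: IF@9 ID@12 stall=0 (-) EX@13 MEM@14 WB@15

Answer: 15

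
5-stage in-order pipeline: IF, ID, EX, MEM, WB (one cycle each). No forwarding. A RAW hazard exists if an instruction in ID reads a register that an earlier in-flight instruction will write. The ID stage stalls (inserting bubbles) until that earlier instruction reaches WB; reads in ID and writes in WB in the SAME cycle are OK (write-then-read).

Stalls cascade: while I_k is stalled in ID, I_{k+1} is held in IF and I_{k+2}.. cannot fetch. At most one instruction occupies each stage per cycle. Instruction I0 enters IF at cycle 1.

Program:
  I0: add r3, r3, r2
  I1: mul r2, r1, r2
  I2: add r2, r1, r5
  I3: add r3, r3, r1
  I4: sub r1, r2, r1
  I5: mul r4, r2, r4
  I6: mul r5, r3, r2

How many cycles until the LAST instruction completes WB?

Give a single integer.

I0 add r3 <- r3,r2: IF@1 ID@2 stall=0 (-) EX@3 MEM@4 WB@5
I1 mul r2 <- r1,r2: IF@2 ID@3 stall=0 (-) EX@4 MEM@5 WB@6
I2 add r2 <- r1,r5: IF@3 ID@4 stall=0 (-) EX@5 MEM@6 WB@7
I3 add r3 <- r3,r1: IF@4 ID@5 stall=0 (-) EX@6 MEM@7 WB@8
I4 sub r1 <- r2,r1: IF@5 ID@6 stall=1 (RAW on I2.r2 (WB@7)) EX@8 MEM@9 WB@10
I5 mul r4 <- r2,r4: IF@6 ID@8 stall=0 (-) EX@9 MEM@10 WB@11
I6 mul r5 <- r3,r2: IF@8 ID@9 stall=0 (-) EX@10 MEM@11 WB@12

Answer: 12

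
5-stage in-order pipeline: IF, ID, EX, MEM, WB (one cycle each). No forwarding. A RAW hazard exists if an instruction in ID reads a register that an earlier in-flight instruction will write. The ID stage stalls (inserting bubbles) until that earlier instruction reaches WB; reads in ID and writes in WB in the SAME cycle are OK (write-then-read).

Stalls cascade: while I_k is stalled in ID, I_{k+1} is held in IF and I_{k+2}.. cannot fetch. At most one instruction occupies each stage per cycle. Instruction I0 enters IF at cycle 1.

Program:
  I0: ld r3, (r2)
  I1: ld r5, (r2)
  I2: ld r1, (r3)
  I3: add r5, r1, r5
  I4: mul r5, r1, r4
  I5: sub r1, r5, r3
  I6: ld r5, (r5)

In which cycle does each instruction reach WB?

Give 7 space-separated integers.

I0 ld r3 <- r2: IF@1 ID@2 stall=0 (-) EX@3 MEM@4 WB@5
I1 ld r5 <- r2: IF@2 ID@3 stall=0 (-) EX@4 MEM@5 WB@6
I2 ld r1 <- r3: IF@3 ID@4 stall=1 (RAW on I0.r3 (WB@5)) EX@6 MEM@7 WB@8
I3 add r5 <- r1,r5: IF@4 ID@6 stall=2 (RAW on I2.r1 (WB@8)) EX@9 MEM@10 WB@11
I4 mul r5 <- r1,r4: IF@6 ID@9 stall=0 (-) EX@10 MEM@11 WB@12
I5 sub r1 <- r5,r3: IF@9 ID@10 stall=2 (RAW on I4.r5 (WB@12)) EX@13 MEM@14 WB@15
I6 ld r5 <- r5: IF@10 ID@13 stall=0 (-) EX@14 MEM@15 WB@16

Answer: 5 6 8 11 12 15 16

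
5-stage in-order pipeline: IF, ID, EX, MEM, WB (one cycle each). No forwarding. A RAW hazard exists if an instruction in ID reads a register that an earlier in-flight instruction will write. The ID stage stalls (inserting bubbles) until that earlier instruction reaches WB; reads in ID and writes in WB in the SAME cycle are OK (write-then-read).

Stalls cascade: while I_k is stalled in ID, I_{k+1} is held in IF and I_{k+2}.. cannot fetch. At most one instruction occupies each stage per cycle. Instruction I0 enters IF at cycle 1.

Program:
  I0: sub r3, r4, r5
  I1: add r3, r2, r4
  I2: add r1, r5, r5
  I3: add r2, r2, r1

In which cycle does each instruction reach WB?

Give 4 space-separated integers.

I0 sub r3 <- r4,r5: IF@1 ID@2 stall=0 (-) EX@3 MEM@4 WB@5
I1 add r3 <- r2,r4: IF@2 ID@3 stall=0 (-) EX@4 MEM@5 WB@6
I2 add r1 <- r5,r5: IF@3 ID@4 stall=0 (-) EX@5 MEM@6 WB@7
I3 add r2 <- r2,r1: IF@4 ID@5 stall=2 (RAW on I2.r1 (WB@7)) EX@8 MEM@9 WB@10

Answer: 5 6 7 10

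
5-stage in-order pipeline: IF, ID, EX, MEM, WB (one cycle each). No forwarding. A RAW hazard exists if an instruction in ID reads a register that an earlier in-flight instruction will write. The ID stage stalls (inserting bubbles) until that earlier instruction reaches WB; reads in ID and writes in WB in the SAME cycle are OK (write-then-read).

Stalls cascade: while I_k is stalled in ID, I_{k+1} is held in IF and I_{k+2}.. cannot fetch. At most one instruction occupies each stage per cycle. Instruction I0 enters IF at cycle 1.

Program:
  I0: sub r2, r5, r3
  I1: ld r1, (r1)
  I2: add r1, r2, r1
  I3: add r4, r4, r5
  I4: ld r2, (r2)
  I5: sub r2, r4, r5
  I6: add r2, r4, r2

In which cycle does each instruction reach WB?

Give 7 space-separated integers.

I0 sub r2 <- r5,r3: IF@1 ID@2 stall=0 (-) EX@3 MEM@4 WB@5
I1 ld r1 <- r1: IF@2 ID@3 stall=0 (-) EX@4 MEM@5 WB@6
I2 add r1 <- r2,r1: IF@3 ID@4 stall=2 (RAW on I1.r1 (WB@6)) EX@7 MEM@8 WB@9
I3 add r4 <- r4,r5: IF@4 ID@7 stall=0 (-) EX@8 MEM@9 WB@10
I4 ld r2 <- r2: IF@7 ID@8 stall=0 (-) EX@9 MEM@10 WB@11
I5 sub r2 <- r4,r5: IF@8 ID@9 stall=1 (RAW on I3.r4 (WB@10)) EX@11 MEM@12 WB@13
I6 add r2 <- r4,r2: IF@9 ID@11 stall=2 (RAW on I5.r2 (WB@13)) EX@14 MEM@15 WB@16

Answer: 5 6 9 10 11 13 16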